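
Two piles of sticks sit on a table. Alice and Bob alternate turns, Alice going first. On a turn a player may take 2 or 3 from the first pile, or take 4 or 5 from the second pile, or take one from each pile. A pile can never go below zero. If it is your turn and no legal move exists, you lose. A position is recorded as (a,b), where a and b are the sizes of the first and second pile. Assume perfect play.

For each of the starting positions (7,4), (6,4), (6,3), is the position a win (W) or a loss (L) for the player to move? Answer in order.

Positions with no move are L. A position that does have a move is losing for the player to move precisely when every available move leads to a winning position for the opponent. Fill in the labels:
No move ever increases a pile, so every position that can arise here has a ≤ 7 and b ≤ 4; it is enough to label the cells with 0 ≤ a ≤ 7 and 0 ≤ b ≤ 4.
Every move lowers a or b (never raises either), so fill the grid row by row in increasing a, and left to right within a row: each cell's successors are then already labelled.
      b=0  b=1  b=2  b=3  b=4
a=0:    L    L    L    L    W
a=1:    L    W    W    W    W
a=2:    W    W    W    W    L
a=3:    W    W    W    W    L
a=4:    W    L    L    L    W
a=5:    L    L    W    W    W
a=6:    L    W    W    W    W
a=7:    W    W    W    W    L
Cells with no legal move (terminal, hence L): (0,0), (0,1), (0,2), (0,3), (1,0).
The remaining L cells, each justified by listing all of its moves:
(2,4): moves to (0,4)(W), (2,0)(W), (1,3)(W); every one is W ⇒ L
(3,4): moves to (1,4)(W), (0,4)(W), (3,0)(W), (2,3)(W); every one is W ⇒ L
(4,1): moves to (2,1)(W), (1,1)(W), (3,0)(W); every one is W ⇒ L
(4,2): moves to (2,2)(W), (1,2)(W), (3,1)(W); every one is W ⇒ L
(4,3): moves to (2,3)(W), (1,3)(W), (3,2)(W); every one is W ⇒ L
(5,0): moves to (3,0)(W), (2,0)(W); every one is W ⇒ L
(5,1): moves to (3,1)(W), (2,1)(W), (4,0)(W); every one is W ⇒ L
(6,0): moves to (4,0)(W), (3,0)(W); every one is W ⇒ L
(7,4): moves to (5,4)(W), (4,4)(W), (7,0)(W), (6,3)(W); every one is W ⇒ L
Every other cell has at least one move into one of the L cells above, so it is W.
(7,4): one of the L cells justified above, so L
(6,4): the move to (3,4) reaches an L cell, so W
(6,3): the move to (4,3) reaches an L cell, so W

(7,4): L, (6,4): W, (6,3): W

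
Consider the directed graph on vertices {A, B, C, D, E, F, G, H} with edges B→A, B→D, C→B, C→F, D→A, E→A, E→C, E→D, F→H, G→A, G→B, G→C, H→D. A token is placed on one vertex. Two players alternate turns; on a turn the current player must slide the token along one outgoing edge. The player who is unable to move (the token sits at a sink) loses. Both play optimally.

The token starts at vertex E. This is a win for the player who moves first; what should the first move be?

Move to C.

Label each position W (a win for the player to move) or L (a loss). A position with no legal move is L; any other position is W exactly when some move reaches an L, and L when every move reaches a W.
Every edge goes from a vertex to one that appears earlier in the order A, D, B, H, F, C, E, G, so processing vertices in that order labels each vertex after all of its successors.
A: no outgoing edge → L
D: →A(L), so W
B: →A(L), so W
H: →D(W) only, which is W, so L
F: →H(L), so W
C: →F(W), B(W) — all W, so L
E: →C(L), so W
G: →C(L), so W
From E, the L positions reachable in one move are: C, A. Any move reaching one of these is winning.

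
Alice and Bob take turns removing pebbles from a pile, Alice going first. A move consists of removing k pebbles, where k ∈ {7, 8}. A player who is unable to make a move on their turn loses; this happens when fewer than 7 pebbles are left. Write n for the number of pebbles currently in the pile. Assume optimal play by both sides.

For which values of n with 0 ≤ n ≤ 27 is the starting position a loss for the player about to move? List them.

0, 1, 2, 3, 4, 5, 6, 15, 16, 17, 18, 19, 20, 21

Build the W/L table. Terminal = L. A non-terminal position is W if it has a move to some L; otherwise it is L.
n=0: no move → L
n=1: no move → L
n=2: no move → L
n=3: no move → L
n=4: no move → L
n=5: no move → L
n=6: no move → L
n=7: →0(L), so W
n=8: →1(L), so W
n=9: →2(L), so W
n=10: →3(L), so W
n=11: →4(L), so W
n=12: →5(L), so W
n=13: →6(L), so W
n=14: →6(L), so W
n=15: →8(W), 7(W) — all W, so L
n=16: →9(W), 8(W) — all W, so L
n=17: →10(W), 9(W) — all W, so L
n=18: →11(W), 10(W) — all W, so L
n=19: →12(W), 11(W) — all W, so L
n=20: →13(W), 12(W) — all W, so L
n=21: →14(W), 13(W) — all W, so L
n=22: →15(L), so W
n=23: →16(L), so W
n=24: →17(L), so W
n=25: →18(L), so W
n=26: →19(L), so W
n=27: →20(L), so W
Reading off the rows marked L gives the requested list; there are 14 such values of n.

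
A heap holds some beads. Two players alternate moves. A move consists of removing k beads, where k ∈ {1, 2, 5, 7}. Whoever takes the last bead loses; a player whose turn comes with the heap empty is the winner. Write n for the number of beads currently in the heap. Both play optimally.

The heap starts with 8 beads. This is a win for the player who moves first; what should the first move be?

Compute win/loss labels from the base case upward. A position with no move is W. Any other position is W if it can reach an L in one move, else L.
n=0: no move; the opponent has just taken the last bead and therefore loses → W
n=1: L (sole option 0(W) is W)
n=2: W (go to 1, an L position)
n=3: W (go to 1, an L position)
n=4: L (options 3(W), 2(W) are all W)
n=5: W (go to 4, an L position)
n=6: W (go to 4, an L position)
n=7: L (options 6(W), 5(W), 2(W), 0(W) are all W)
n=8: W (go to 7, an L position)
From 8, the L positions reachable in one move are: 7, 1. Any move reaching one of these is winning.

Remove 1, leaving 7.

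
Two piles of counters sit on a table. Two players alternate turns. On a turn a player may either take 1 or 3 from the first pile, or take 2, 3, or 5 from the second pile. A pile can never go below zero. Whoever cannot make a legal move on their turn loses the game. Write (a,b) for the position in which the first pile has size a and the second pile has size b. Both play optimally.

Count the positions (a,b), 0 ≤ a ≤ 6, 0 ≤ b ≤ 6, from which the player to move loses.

14

Classify positions by backward induction: terminal positions (no move available) are L. From any other position, the mover wins iff some move reaches an L.
Every move lowers a or b (never raises either), so fill the grid row by row in increasing a, and left to right within a row: each cell's successors are then already labelled.
      b=0  b=1  b=2  b=3  b=4  b=5  b=6
a=0:    L    L    W    W    W    W    W
a=1:    W    W    L    L    W    W    W
a=2:    L    L    W    W    W    W    W
a=3:    W    W    L    L    W    W    W
a=4:    L    L    W    W    W    W    W
a=5:    W    W    L    L    W    W    W
a=6:    L    L    W    W    W    W    W
Cells with no legal move (terminal, hence L): (0,0), (0,1).
The remaining L cells, each justified by listing all of its moves:
(1,2): L (options (0,2)(W), (1,0)(W) are all W)
(1,3): L (options (0,3)(W), (1,1)(W), (1,0)(W) are all W)
(2,0): L (sole option (1,0)(W) is W)
(2,1): L (sole option (1,1)(W) is W)
(3,2): L (options (2,2)(W), (0,2)(W), (3,0)(W) are all W)
(3,3): L (options (2,3)(W), (0,3)(W), (3,1)(W), (3,0)(W) are all W)
(4,0): L (options (3,0)(W), (1,0)(W) are all W)
(4,1): L (options (3,1)(W), (1,1)(W) are all W)
(5,2): L (options (4,2)(W), (2,2)(W), (5,0)(W) are all W)
(5,3): L (options (4,3)(W), (2,3)(W), (5,1)(W), (5,0)(W) are all W)
(6,0): L (options (5,0)(W), (3,0)(W) are all W)
(6,1): L (options (5,1)(W), (3,1)(W) are all W)
Every other cell has at least one move into one of the L cells above, so it is W.
L cells per row: a=0: 2, a=1: 2, a=2: 2, a=3: 2, a=4: 2, a=5: 2, a=6: 2; total 14.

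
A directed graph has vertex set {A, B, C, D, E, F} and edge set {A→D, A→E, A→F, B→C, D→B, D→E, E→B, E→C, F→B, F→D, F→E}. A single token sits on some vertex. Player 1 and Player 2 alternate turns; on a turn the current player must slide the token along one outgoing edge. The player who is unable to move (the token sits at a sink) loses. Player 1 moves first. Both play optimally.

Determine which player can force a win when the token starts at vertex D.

Player 2 wins.

Label each position W (a win for the player to move) or L (a loss). A position with no legal move is L; any other position is W exactly when some move reaches an L, and L when every move reaches a W.
Every edge goes from a vertex to one that appears earlier in the order C, B, E, D, F, A, so processing vertices in that order labels each vertex after all of its successors.
C: no outgoing edge → L
B: reaches L-position C → W
E: reaches L-position C → W
D: only reaches E(W), B(W), all W → L
F: reaches L-position D → W
A: reaches L-position D → W
The starting position D is L: whatever Player 1 does, the opponent receives a W position.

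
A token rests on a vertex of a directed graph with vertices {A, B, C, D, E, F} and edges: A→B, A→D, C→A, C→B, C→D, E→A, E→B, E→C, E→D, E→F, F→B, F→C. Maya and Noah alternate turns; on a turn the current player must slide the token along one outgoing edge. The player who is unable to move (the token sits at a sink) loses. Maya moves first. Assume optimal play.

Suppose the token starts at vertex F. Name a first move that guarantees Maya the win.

Move to B.

Compute win/loss labels from the base case upward. A position with no move is L. Any other position is W if it can reach an L in one move, else L.
Every edge goes from a vertex to one that appears earlier in the order D, B, A, C, F, E, so processing vertices in that order labels each vertex after all of its successors.
D: no outgoing edge → L
B: no outgoing edge → L
A: reaches L-position B → W
C: reaches L-position B → W
F: reaches L-position B → W
E: reaches L-position B → W
From F, the L positions reachable in one move are: B.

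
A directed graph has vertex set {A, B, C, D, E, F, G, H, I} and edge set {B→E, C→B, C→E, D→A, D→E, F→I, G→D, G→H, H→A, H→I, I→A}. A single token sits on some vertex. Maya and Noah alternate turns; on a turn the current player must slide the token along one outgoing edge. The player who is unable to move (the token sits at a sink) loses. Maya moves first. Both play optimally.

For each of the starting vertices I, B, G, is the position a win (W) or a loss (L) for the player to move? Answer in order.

I: W, B: W, G: L

Build the W/L table. Terminal = L. A non-terminal position is W if it has a move to some L; otherwise it is L.
Every edge goes from a vertex to one that appears earlier in the order A, E, B, I, D, F, H, C, G, so processing vertices in that order labels each vertex after all of its successors.
A: no outgoing edge → L
E: no outgoing edge → L
B: W (go to E, an L position)
I: W (go to A, an L position)
D: W (go to E, an L position)
F: L (sole option I(W) is W)
H: W (go to A, an L position)
C: W (go to E, an L position)
G: L (options H(W), D(W) are all W)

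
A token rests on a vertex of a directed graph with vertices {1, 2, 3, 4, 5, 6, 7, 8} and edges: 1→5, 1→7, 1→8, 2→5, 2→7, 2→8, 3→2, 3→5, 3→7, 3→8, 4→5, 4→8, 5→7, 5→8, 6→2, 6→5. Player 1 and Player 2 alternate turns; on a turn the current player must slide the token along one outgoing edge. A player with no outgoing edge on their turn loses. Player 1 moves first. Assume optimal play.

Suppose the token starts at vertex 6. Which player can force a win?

Player 2 wins.

Compute win/loss labels from the base case upward. A position with no move is L. Any other position is W if it can reach an L in one move, else L.
Every edge goes from a vertex to one that appears earlier in the order 7, 8, 5, 1, 2, 4, 3, 6, so processing vertices in that order labels each vertex after all of its successors.
7: no outgoing edge → L
8: no outgoing edge → L
5: W (go to 8, an L position)
1: W (go to 8, an L position)
2: W (go to 8, an L position)
4: W (go to 8, an L position)
3: W (go to 8, an L position)
6: L (options 2(W), 5(W) are all W)
The starting position 6 is L: whatever Player 1 does, the opponent receives a W position.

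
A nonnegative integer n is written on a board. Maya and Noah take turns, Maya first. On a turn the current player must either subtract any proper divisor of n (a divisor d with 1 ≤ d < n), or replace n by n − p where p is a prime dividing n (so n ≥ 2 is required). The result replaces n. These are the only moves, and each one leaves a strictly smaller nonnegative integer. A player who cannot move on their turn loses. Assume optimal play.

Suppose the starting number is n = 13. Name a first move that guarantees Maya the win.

Move to 0.

Positions with no move are L. A position that does have a move is losing for the player to move precisely when every available move leads to a winning position for the opponent. Fill in the labels:
n=0: no move → L
n=1: no move → L
n=2: →0(L), so W
n=3: →0(L), so W
n=4: →2(W), 3(W) — all W, so L
n=5: →0(L), so W
n=6: →4(L), so W
n=7: →0(L), so W
n=8: →4(L), so W
n=9: →6(W), 8(W) — all W, so L
n=10: →9(L), so W
n=11: →0(L), so W
n=12: →9(L), so W
n=13: →0(L), so W
From 13, the L positions reachable in one move are: 0.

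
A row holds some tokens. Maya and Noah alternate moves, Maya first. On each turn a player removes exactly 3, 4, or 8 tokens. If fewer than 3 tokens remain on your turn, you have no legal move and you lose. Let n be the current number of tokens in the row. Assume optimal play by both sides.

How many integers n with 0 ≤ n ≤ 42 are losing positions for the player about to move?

15

Compute win/loss labels from the base case upward. A position with no move is L. Any other position is W if it can reach an L in one move, else L.
n=0: no move → L
n=1: no move → L
n=2: no move → L
n=3: W (go to 0, an L position)
n=4: W (go to 1, an L position)
n=5: W (go to 2, an L position)
n=6: W (go to 2, an L position)
n=7: L (options 4(W), 3(W) are all W)
n=8: W (go to 0, an L position)
n=9: W (go to 1, an L position)
n=10: W (go to 7, an L position)
n=11: W (go to 7, an L position)
n=12: L (options 9(W), 8(W), 4(W) are all W)
n=13: L (options 10(W), 9(W), 5(W) are all W)
n=14: L (options 11(W), 10(W), 6(W) are all W)
n=15: W (go to 12, an L position)
n=16: W (go to 13, an L position)
n=17: W (go to 14, an L position)
n=18: W (go to 14, an L position)
n=19: L (options 16(W), 15(W), 11(W) are all W)
n=20: W (go to 12, an L position)
n=21: W (go to 13, an L position)
n=22: W (go to 19, an L position)
n=23: W (go to 19, an L position)
n=24: L (options 21(W), 20(W), 16(W) are all W)
n=25: L (options 22(W), 21(W), 17(W) are all W)
n=26: L (options 23(W), 22(W), 18(W) are all W)
n=27: W (go to 24, an L position)
n=28: W (go to 25, an L position)
n=29: W (go to 26, an L position)
n=30: W (go to 26, an L position)
n=31: L (options 28(W), 27(W), 23(W) are all W)
n=32: W (go to 24, an L position)
n=33: W (go to 25, an L position)
n=34: W (go to 31, an L position)
n=35: W (go to 31, an L position)
n=36: L (options 33(W), 32(W), 28(W) are all W)
n=37: L (options 34(W), 33(W), 29(W) are all W)
n=38: L (options 35(W), 34(W), 30(W) are all W)
n=39: W (go to 36, an L position)
n=40: W (go to 37, an L position)
n=41: W (go to 38, an L position)
n=42: W (go to 38, an L position)
L entries with 0 ≤ n ≤ 42: n = 0, 1, 2, 7, 12, 13, 14, 19, 24, 25, 26, 31, 36, 37, 38; that makes 15.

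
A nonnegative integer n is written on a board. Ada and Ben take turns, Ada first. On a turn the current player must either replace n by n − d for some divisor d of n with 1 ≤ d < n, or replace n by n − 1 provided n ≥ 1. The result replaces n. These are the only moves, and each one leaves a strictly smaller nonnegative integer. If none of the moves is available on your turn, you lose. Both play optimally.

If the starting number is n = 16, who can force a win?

Ada wins.

Build the W/L table. Terminal = L. A non-terminal position is W if it has a move to some L; otherwise it is L.
n=0: no move → L
n=1: W (go to 0, an L position)
n=2: L (sole option 1(W) is W)
n=3: W (go to 2, an L position)
n=4: W (go to 2, an L position)
n=5: L (sole option 4(W) is W)
n=6: W (go to 5, an L position)
n=7: L (sole option 6(W) is W)
n=8: W (go to 7, an L position)
n=9: L (options 6(W), 8(W) are all W)
n=10: W (go to 5, an L position)
n=11: L (sole option 10(W) is W)
n=12: W (go to 9, an L position)
n=13: L (sole option 12(W) is W)
n=14: W (go to 7, an L position)
n=15: L (options 10(W), 12(W), 14(W) are all W)
n=16: W (go to 15, an L position)
The starting position 16 is W: Ada should move to 15, handing over an L position.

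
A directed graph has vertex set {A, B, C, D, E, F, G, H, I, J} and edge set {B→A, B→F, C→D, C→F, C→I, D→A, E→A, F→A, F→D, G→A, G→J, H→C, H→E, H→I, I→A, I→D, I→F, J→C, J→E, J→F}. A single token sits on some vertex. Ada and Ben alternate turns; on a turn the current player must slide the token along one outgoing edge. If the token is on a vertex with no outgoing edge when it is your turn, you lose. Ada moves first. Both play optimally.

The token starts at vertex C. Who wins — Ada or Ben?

Compute win/loss labels from the base case upward. A position with no move is L. Any other position is W if it can reach an L in one move, else L.
Every edge goes from a vertex to one that appears earlier in the order A, D, F, I, C, E, H, B, J, G, so processing vertices in that order labels each vertex after all of its successors.
A: no outgoing edge → L
D: can move to A, which is L ⇒ W
F: can move to A, which is L ⇒ W
I: can move to A, which is L ⇒ W
C: moves to I(W), F(W), D(W); every one is W ⇒ L
E: can move to A, which is L ⇒ W
H: can move to C, which is L ⇒ W
B: can move to A, which is L ⇒ W
J: can move to C, which is L ⇒ W
G: can move to A, which is L ⇒ W
The starting position C is L: whatever Ada does, the opponent receives a W position.

Ben wins.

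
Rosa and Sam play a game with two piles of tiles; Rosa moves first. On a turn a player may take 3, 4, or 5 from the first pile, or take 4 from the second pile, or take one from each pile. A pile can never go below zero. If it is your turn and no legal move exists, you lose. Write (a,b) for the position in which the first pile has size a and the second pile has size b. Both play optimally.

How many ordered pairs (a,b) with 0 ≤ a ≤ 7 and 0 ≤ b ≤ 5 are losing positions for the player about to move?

Compute win/loss labels from the base case upward. A position with no move is L. Any other position is W if it can reach an L in one move, else L.
Every move lowers a or b (never raises either), so fill the grid row by row in increasing a, and left to right within a row: each cell's successors are then already labelled.
      b=0  b=1  b=2  b=3  b=4  b=5
a=0:    L    L    L    L    W    W
a=1:    L    W    W    W    W    L
a=2:    L    W    L    L    W    L
a=3:    W    W    W    W    W    L
a=4:    W    W    W    W    L    W
a=5:    W    W    W    W    L    W
a=6:    W    L    W    W    L    W
a=7:    W    L    W    W    W    W
Cells with no legal move (terminal, hence L): (0,0), (0,1), (0,2), (0,3), (1,0), (2,0).
The remaining L cells, each justified by listing all of its moves:
(1,5): only reaches (1,1)(W), (0,4)(W), all W → L
(2,2): only reaches (1,1)(W), which is W → L
(2,3): only reaches (1,2)(W), which is W → L
(2,5): only reaches (2,1)(W), (1,4)(W), all W → L
(3,5): only reaches (0,5)(W), (3,1)(W), (2,4)(W), all W → L
(4,4): only reaches (1,4)(W), (0,4)(W), (4,0)(W), (3,3)(W), all W → L
(5,4): only reaches (2,4)(W), (1,4)(W), (0,4)(W), (5,0)(W), (4,3)(W), all W → L
(6,1): only reaches (3,1)(W), (2,1)(W), (1,1)(W), (5,0)(W), all W → L
(6,4): only reaches (3,4)(W), (2,4)(W), (1,4)(W), (6,0)(W), (5,3)(W), all W → L
(7,1): only reaches (4,1)(W), (3,1)(W), (2,1)(W), (6,0)(W), all W → L
Every other cell has at least one move into one of the L cells above, so it is W.
L cells per row: a=0: 4, a=1: 2, a=2: 4, a=3: 1, a=4: 1, a=5: 1, a=6: 2, a=7: 1; total 16.

16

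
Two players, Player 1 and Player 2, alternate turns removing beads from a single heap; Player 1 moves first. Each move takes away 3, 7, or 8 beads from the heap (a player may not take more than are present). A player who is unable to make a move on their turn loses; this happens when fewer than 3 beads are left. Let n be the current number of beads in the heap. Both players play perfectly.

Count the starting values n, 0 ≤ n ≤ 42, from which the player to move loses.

18

Use the standard recursion: the mover loses at a terminal position; elsewhere, the mover wins exactly when some move hands the opponent an L position.
n=0: no move → L
n=1: no move → L
n=2: no move → L
n=3: →0(L), so W
n=4: →1(L), so W
n=5: →2(L), so W
n=6: →3(W) only, which is W, so L
n=7: →0(L), so W
n=8: →1(L), so W
n=9: →6(L), so W
n=10: →2(L), so W
n=11: →8(W), 4(W), 3(W) — all W, so L
n=12: →9(W), 5(W), 4(W) — all W, so L
n=13: →6(L), so W
n=14: →11(L), so W
n=15: →12(L), so W
n=16: →13(W), 9(W), 8(W) — all W, so L
n=17: →14(W), 10(W), 9(W) — all W, so L
n=18: →11(L), so W
n=19: →16(L), so W
n=20: →17(L), so W
n=21: →18(W), 14(W), 13(W) — all W, so L
n=22: →19(W), 15(W), 14(W) — all W, so L
n=23: →16(L), so W
n=24: →21(L), so W
n=25: →22(L), so W
n=26: →23(W), 19(W), 18(W) — all W, so L
n=27: →24(W), 20(W), 19(W) — all W, so L
n=28: →21(L), so W
n=29: →26(L), so W
n=30: →27(L), so W
n=31: →28(W), 24(W), 23(W) — all W, so L
n=32: →29(W), 25(W), 24(W) — all W, so L
n=33: →26(L), so W
n=34: →31(L), so W
n=35: →32(L), so W
n=36: →33(W), 29(W), 28(W) — all W, so L
n=37: →34(W), 30(W), 29(W) — all W, so L
n=38: →31(L), so W
n=39: →36(L), so W
n=40: →37(L), so W
n=41: →38(W), 34(W), 33(W) — all W, so L
n=42: →39(W), 35(W), 34(W) — all W, so L
L entries with 0 ≤ n ≤ 42: n = 0, 1, 2, 6, 11, 12, 16, 17, 21, 22, 26, 27, 31, 32, 36, 37, 41, 42; that makes 18.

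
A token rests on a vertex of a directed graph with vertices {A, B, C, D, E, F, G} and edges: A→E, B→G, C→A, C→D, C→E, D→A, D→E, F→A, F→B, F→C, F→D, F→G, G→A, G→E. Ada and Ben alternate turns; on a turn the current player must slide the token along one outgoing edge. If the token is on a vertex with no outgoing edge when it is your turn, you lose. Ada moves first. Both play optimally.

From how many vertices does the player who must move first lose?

Build the W/L table. Terminal = L. A non-terminal position is W if it has a move to some L; otherwise it is L.
Every edge goes from a vertex to one that appears earlier in the order E, A, G, D, C, B, F, so processing vertices in that order labels each vertex after all of its successors.
E: no outgoing edge → L
A: can move to E, which is L ⇒ W
G: can move to E, which is L ⇒ W
D: can move to E, which is L ⇒ W
C: can move to E, which is L ⇒ W
B: the only move is to G(W), a W ⇒ L
F: can move to B, which is L ⇒ W
The L vertices are B, E; that is 2 in all.

2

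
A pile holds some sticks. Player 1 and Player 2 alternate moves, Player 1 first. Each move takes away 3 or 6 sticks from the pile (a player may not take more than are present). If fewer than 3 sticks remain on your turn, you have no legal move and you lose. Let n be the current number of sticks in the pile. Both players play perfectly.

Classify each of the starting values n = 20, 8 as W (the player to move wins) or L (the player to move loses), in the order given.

20: L, 8: W

Use the standard recursion: the mover loses at a terminal position; elsewhere, the mover wins exactly when some move hands the opponent an L position.
n=0: no move → L
n=1: no move → L
n=2: no move → L
n=3: reaches L-position 0 → W
n=4: reaches L-position 1 → W
n=5: reaches L-position 2 → W
n=6: reaches L-position 0 → W
n=7: reaches L-position 1 → W
n=8: reaches L-position 2 → W
n=9: only reaches 6(W), 3(W), all W → L
n=10: only reaches 7(W), 4(W), all W → L
n=11: only reaches 8(W), 5(W), all W → L
n=12: reaches L-position 9 → W
n=13: reaches L-position 10 → W
n=14: reaches L-position 11 → W
n=15: reaches L-position 9 → W
n=16: reaches L-position 10 → W
n=17: reaches L-position 11 → W
n=18: only reaches 15(W), 12(W), all W → L
n=19: only reaches 16(W), 13(W), all W → L
n=20: only reaches 17(W), 14(W), all W → L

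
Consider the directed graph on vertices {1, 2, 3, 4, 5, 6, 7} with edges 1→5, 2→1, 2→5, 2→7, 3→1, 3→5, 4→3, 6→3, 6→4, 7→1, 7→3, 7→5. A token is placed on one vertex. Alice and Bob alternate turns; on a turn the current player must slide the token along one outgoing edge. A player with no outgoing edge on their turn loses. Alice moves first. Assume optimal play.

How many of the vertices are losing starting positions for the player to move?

2

Build the W/L table. Terminal = L. A non-terminal position is W if it has a move to some L; otherwise it is L.
Every edge goes from a vertex to one that appears earlier in the order 5, 1, 3, 7, 2, 4, 6, so processing vertices in that order labels each vertex after all of its successors.
5: no outgoing edge → L
1: reaches L-position 5 → W
3: reaches L-position 5 → W
7: reaches L-position 5 → W
2: reaches L-position 5 → W
4: only reaches 3(W), which is W → L
6: reaches L-position 4 → W
The L vertices are 4, 5; that is 2 in all.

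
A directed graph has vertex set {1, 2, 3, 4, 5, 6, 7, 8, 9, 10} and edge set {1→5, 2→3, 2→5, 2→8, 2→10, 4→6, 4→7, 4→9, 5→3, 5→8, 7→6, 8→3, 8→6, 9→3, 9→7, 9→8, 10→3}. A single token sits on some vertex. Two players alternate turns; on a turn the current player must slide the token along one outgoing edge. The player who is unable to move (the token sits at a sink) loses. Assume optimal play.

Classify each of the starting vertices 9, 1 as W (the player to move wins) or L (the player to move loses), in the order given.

9: W, 1: L

Compute win/loss labels from the base case upward. A position with no move is L. Any other position is W if it can reach an L in one move, else L.
Every edge goes from a vertex to one that appears earlier in the order 6, 3, 8, 7, 5, 9, 10, 2, 4, 1, so processing vertices in that order labels each vertex after all of its successors.
6: no outgoing edge → L
3: no outgoing edge → L
8: can move to 3, which is L ⇒ W
7: can move to 6, which is L ⇒ W
5: can move to 3, which is L ⇒ W
9: can move to 3, which is L ⇒ W
10: can move to 3, which is L ⇒ W
2: can move to 3, which is L ⇒ W
4: can move to 6, which is L ⇒ W
1: the only move is to 5(W), a W ⇒ L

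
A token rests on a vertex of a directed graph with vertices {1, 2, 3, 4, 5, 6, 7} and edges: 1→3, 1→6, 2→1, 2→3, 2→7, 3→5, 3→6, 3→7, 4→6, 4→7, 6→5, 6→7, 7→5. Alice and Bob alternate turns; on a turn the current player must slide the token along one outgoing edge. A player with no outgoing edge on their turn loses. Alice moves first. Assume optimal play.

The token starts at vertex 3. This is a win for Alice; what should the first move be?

Move to 5.

Build the W/L table. Terminal = L. A non-terminal position is W if it has a move to some L; otherwise it is L.
Every edge goes from a vertex to one that appears earlier in the order 5, 7, 6, 3, 1, 4, 2, so processing vertices in that order labels each vertex after all of its successors.
5: no outgoing edge → L
7: →5(L), so W
6: →5(L), so W
3: →5(L), so W
1: →3(W), 6(W) — all W, so L
4: →6(W), 7(W) — all W, so L
2: →1(L), so W
From 3, the L positions reachable in one move are: 5.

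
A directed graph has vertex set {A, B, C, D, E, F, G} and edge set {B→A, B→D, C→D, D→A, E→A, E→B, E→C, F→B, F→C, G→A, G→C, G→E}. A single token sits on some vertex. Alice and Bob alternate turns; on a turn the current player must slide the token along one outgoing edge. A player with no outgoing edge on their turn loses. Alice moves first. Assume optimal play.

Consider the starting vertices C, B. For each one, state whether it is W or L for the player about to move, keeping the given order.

Work bottom-up. With no move the player to move loses. Otherwise the position is W if at least one move leads to an L position for the opponent, and L if every move leads to a W.
Every edge goes from a vertex to one that appears earlier in the order A, D, C, B, F, E, G, so processing vertices in that order labels each vertex after all of its successors.
A: no outgoing edge → L
D: →A(L), so W
C: →D(W) only, which is W, so L
B: →A(L), so W
F: →C(L), so W
E: →C(L), so W
G: →C(L), so W

C: L, B: W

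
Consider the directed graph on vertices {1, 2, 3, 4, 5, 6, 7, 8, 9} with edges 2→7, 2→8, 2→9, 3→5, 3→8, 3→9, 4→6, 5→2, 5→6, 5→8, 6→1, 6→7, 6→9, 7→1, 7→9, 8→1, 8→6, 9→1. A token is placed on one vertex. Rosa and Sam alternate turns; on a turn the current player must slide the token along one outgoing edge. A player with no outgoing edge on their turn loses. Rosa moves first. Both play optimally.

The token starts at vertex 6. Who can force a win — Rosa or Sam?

Label each position W (a win for the player to move) or L (a loss). A position with no legal move is L; any other position is W exactly when some move reaches an L, and L when every move reaches a W.
Every edge goes from a vertex to one that appears earlier in the order 1, 9, 7, 6, 8, 2, 5, 3, 4, so processing vertices in that order labels each vertex after all of its successors.
1: no outgoing edge → L
9: →1(L), so W
7: →1(L), so W
6: →1(L), so W
8: →1(L), so W
2: →8(W), 7(W), 9(W) — all W, so L
5: →2(L), so W
3: →5(W), 8(W), 9(W) — all W, so L
4: →6(W) only, which is W, so L
The starting position 6 is W: Rosa should move to 1, handing over an L position.

Rosa wins.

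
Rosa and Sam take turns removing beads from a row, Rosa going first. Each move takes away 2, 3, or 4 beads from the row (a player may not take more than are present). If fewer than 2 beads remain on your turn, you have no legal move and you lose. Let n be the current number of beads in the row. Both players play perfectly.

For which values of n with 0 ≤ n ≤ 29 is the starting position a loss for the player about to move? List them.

0, 1, 6, 7, 12, 13, 18, 19, 24, 25

Compute win/loss labels from the base case upward. A position with no move is L. Any other position is W if it can reach an L in one move, else L.
n=0: no move → L
n=1: no move → L
n=2: reaches L-position 0 → W
n=3: reaches L-position 1 → W
n=4: reaches L-position 1 → W
n=5: reaches L-position 1 → W
n=6: only reaches 4(W), 3(W), 2(W), all W → L
n=7: only reaches 5(W), 4(W), 3(W), all W → L
n=8: reaches L-position 6 → W
n=9: reaches L-position 7 → W
n=10: reaches L-position 7 → W
n=11: reaches L-position 7 → W
n=12: only reaches 10(W), 9(W), 8(W), all W → L
n=13: only reaches 11(W), 10(W), 9(W), all W → L
n=14: reaches L-position 12 → W
n=15: reaches L-position 13 → W
n=16: reaches L-position 13 → W
n=17: reaches L-position 13 → W
n=18: only reaches 16(W), 15(W), 14(W), all W → L
n=19: only reaches 17(W), 16(W), 15(W), all W → L
n=20: reaches L-position 18 → W
n=21: reaches L-position 19 → W
n=22: reaches L-position 19 → W
n=23: reaches L-position 19 → W
n=24: only reaches 22(W), 21(W), 20(W), all W → L
n=25: only reaches 23(W), 22(W), 21(W), all W → L
n=26: reaches L-position 24 → W
n=27: reaches L-position 25 → W
n=28: reaches L-position 25 → W
n=29: reaches L-position 25 → W
Reading off the rows marked L gives the requested list; there are 10 such values of n.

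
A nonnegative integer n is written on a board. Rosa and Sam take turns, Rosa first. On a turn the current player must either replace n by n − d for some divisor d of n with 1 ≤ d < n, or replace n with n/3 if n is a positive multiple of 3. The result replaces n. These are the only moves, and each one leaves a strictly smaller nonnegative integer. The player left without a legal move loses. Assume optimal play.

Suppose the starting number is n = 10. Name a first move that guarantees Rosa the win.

Move to 9.

Work bottom-up. With no move the player to move loses. Otherwise the position is W if at least one move leads to an L position for the opponent, and L if every move leads to a W.
n=0: no move → L
n=1: no move → L
n=2: →1(L), so W
n=3: →1(L), so W
n=4: →2(W), 3(W) — all W, so L
n=5: →4(L), so W
n=6: →4(L), so W
n=7: →6(W) only, which is W, so L
n=8: →4(L), so W
n=9: →3(W), 6(W), 8(W) — all W, so L
n=10: →9(L), so W
From 10, the L positions reachable in one move are: 9.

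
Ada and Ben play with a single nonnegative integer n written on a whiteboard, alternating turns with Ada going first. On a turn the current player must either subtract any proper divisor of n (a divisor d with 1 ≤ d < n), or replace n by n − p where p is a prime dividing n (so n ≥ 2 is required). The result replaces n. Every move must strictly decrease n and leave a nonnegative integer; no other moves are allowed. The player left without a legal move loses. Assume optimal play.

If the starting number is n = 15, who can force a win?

Ada wins.

Positions with no move are L. A position that does have a move is losing for the player to move precisely when every available move leads to a winning position for the opponent. Fill in the labels:
n=0: no move → L
n=1: no move → L
n=2: W (go to 0, an L position)
n=3: W (go to 0, an L position)
n=4: L (options 2(W), 3(W) are all W)
n=5: W (go to 0, an L position)
n=6: W (go to 4, an L position)
n=7: W (go to 0, an L position)
n=8: W (go to 4, an L position)
n=9: L (options 6(W), 8(W) are all W)
n=10: W (go to 9, an L position)
n=11: W (go to 0, an L position)
n=12: W (go to 9, an L position)
n=13: W (go to 0, an L position)
n=14: L (options 7(W), 12(W), 13(W) are all W)
n=15: W (go to 14, an L position)
From 15 Ada can move to 14, reaching an L position.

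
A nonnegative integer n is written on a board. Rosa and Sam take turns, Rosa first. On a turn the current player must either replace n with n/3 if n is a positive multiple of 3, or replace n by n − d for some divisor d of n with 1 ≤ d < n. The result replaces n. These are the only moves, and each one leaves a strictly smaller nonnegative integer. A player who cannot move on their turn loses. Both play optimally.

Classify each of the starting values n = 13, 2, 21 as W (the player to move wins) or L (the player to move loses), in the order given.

Work bottom-up. With no move the player to move loses. Otherwise the position is W if at least one move leads to an L position for the opponent, and L if every move leads to a W.
n=0: no move → L
n=1: no move → L
n=2: →1(L), so W
n=3: →1(L), so W
n=4: →2(W), 3(W) — all W, so L
n=5: →4(L), so W
n=6: →4(L), so W
n=7: →6(W) only, which is W, so L
n=8: →4(L), so W
n=9: →3(W), 6(W), 8(W) — all W, so L
n=10: →9(L), so W
n=11: →10(W) only, which is W, so L
n=12: →4(L), so W
n=13: →12(W) only, which is W, so L
n=14: →7(L), so W
n=15: →5(W), 10(W), 12(W), 14(W) — all W, so L
n=16: →15(L), so W
n=17: →16(W) only, which is W, so L
n=18: →9(L), so W
n=19: →18(W) only, which is W, so L
n=20: →15(L), so W
n=21: →7(L), so W

13: L, 2: W, 21: W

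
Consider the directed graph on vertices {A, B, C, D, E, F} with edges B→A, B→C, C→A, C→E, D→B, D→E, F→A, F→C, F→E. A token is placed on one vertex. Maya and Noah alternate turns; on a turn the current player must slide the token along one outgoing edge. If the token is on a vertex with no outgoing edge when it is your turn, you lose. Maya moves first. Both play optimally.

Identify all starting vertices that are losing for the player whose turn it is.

A, E

Build the W/L table. Terminal = L. A non-terminal position is W if it has a move to some L; otherwise it is L.
Every edge goes from a vertex to one that appears earlier in the order E, A, C, F, B, D, so processing vertices in that order labels each vertex after all of its successors.
E: no outgoing edge → L
A: no outgoing edge → L
C: can move to A, which is L ⇒ W
F: can move to A, which is L ⇒ W
B: can move to A, which is L ⇒ W
D: can move to E, which is L ⇒ W
Reading off the rows marked L gives the requested list; there are 2 such vertices.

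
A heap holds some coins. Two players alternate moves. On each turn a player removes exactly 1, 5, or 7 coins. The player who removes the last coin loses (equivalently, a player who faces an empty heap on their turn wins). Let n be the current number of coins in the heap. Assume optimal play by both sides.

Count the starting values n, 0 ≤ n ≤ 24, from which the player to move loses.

Classify positions by backward induction: terminal positions (no move available) are W. From any other position, the mover wins iff some move reaches an L.
n=0: no move; the opponent has just taken the last coin and therefore loses → W
n=1: →0(W) only, which is W, so L
n=2: →1(L), so W
n=3: →2(W) only, which is W, so L
n=4: →3(L), so W
n=5: →4(W), 0(W) — all W, so L
n=6: →5(L), so W
n=7: →6(W), 2(W), 0(W) — all W, so L
n=8: →7(L), so W
n=9: →8(W), 4(W), 2(W) — all W, so L
n=10: →9(L), so W
n=11: →10(W), 6(W), 4(W) — all W, so L
n=12: →11(L), so W
n=13: →12(W), 8(W), 6(W) — all W, so L
n=14: →13(L), so W
n=15: →14(W), 10(W), 8(W) — all W, so L
n=16: →15(L), so W
n=17: →16(W), 12(W), 10(W) — all W, so L
n=18: →17(L), so W
n=19: →18(W), 14(W), 12(W) — all W, so L
n=20: →19(L), so W
n=21: →20(W), 16(W), 14(W) — all W, so L
n=22: →21(L), so W
n=23: →22(W), 18(W), 16(W) — all W, so L
n=24: →23(L), so W
L entries with 0 ≤ n ≤ 24: n = 1, 3, 5, 7, 9, 11, 13, 15, 17, 19, 21, 23; that makes 12.

12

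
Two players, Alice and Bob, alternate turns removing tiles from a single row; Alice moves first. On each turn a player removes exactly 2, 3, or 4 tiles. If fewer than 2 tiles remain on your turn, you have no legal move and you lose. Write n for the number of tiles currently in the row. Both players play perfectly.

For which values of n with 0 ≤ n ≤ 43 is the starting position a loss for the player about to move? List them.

Work bottom-up. With no move the player to move loses. Otherwise the position is W if at least one move leads to an L position for the opponent, and L if every move leads to a W.
n=0: no move → L
n=1: no move → L
n=2: W (go to 0, an L position)
n=3: W (go to 1, an L position)
n=4: W (go to 1, an L position)
n=5: W (go to 1, an L position)
n=6: L (options 4(W), 3(W), 2(W) are all W)
n=7: L (options 5(W), 4(W), 3(W) are all W)
n=8: W (go to 6, an L position)
n=9: W (go to 7, an L position)
n=10: W (go to 7, an L position)
n=11: W (go to 7, an L position)
n=12: L (options 10(W), 9(W), 8(W) are all W)
n=13: L (options 11(W), 10(W), 9(W) are all W)
n=14: W (go to 12, an L position)
n=15: W (go to 13, an L position)
n=16: W (go to 13, an L position)
n=17: W (go to 13, an L position)
n=18: L (options 16(W), 15(W), 14(W) are all W)
n=19: L (options 17(W), 16(W), 15(W) are all W)
n=20: W (go to 18, an L position)
n=21: W (go to 19, an L position)
n=22: W (go to 19, an L position)
n=23: W (go to 19, an L position)
n=24: L (options 22(W), 21(W), 20(W) are all W)
n=25: L (options 23(W), 22(W), 21(W) are all W)
n=26: W (go to 24, an L position)
n=27: W (go to 25, an L position)
n=28: W (go to 25, an L position)
n=29: W (go to 25, an L position)
n=30: L (options 28(W), 27(W), 26(W) are all W)
n=31: L (options 29(W), 28(W), 27(W) are all W)
n=32: W (go to 30, an L position)
n=33: W (go to 31, an L position)
n=34: W (go to 31, an L position)
n=35: W (go to 31, an L position)
n=36: L (options 34(W), 33(W), 32(W) are all W)
n=37: L (options 35(W), 34(W), 33(W) are all W)
n=38: W (go to 36, an L position)
n=39: W (go to 37, an L position)
n=40: W (go to 37, an L position)
n=41: W (go to 37, an L position)
n=42: L (options 40(W), 39(W), 38(W) are all W)
n=43: L (options 41(W), 40(W), 39(W) are all W)
Reading off the rows marked L gives the requested list; there are 16 such values of n.

0, 1, 6, 7, 12, 13, 18, 19, 24, 25, 30, 31, 36, 37, 42, 43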